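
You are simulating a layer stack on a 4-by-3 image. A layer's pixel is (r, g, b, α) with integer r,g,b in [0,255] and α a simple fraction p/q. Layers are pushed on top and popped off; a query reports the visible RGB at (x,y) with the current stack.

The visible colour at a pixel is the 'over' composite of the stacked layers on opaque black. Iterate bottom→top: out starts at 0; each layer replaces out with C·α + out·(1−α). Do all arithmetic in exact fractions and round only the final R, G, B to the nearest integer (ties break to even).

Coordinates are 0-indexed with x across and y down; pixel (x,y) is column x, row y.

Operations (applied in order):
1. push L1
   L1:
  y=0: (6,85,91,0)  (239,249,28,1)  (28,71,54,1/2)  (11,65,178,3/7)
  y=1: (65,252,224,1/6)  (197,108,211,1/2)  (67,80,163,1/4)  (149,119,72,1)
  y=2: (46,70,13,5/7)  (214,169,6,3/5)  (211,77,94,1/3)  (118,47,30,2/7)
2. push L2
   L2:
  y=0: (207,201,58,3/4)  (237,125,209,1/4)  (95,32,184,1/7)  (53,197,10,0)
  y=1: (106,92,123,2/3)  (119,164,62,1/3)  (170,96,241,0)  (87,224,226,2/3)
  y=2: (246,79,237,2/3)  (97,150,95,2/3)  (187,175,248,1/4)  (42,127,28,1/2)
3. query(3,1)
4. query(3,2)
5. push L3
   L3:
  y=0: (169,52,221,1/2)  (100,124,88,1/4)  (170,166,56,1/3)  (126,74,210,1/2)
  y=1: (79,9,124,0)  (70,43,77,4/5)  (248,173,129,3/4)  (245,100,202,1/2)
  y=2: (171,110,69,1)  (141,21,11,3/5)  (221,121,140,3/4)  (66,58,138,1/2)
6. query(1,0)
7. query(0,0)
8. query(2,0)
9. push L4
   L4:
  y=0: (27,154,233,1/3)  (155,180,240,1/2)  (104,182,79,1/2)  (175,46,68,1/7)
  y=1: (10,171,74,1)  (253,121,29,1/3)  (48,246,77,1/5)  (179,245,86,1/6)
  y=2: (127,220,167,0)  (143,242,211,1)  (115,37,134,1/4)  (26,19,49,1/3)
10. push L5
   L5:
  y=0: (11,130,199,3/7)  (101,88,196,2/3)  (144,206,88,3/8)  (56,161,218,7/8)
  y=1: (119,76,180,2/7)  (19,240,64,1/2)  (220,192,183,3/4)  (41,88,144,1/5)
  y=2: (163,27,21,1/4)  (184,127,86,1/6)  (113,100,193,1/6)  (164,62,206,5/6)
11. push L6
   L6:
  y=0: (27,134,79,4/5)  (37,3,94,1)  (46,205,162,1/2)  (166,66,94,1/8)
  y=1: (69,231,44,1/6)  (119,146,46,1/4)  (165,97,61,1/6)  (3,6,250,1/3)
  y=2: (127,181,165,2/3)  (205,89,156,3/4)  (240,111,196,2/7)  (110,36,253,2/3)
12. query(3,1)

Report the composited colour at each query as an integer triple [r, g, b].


(3,1) stack=L1,L2; from [0,0,0]:
+L1 (α=1) → [149, 119, 72]
+L2 (α=2/3) → [323/3, 189, 524/3]
→ [108, 189, 175]

query (3,2) [L1,L2] — begin 0,0,0
+L1 (α=2/7) → [236/7, 94/7, 60/7]
+L2 (α=1/2) → [265/7, 983/14, 128/7]
rounded: [38, 70, 18]

at x=1,y=0 over L1,L2,L3:
L1 α=1: [239, 249, 28]
L2 α=1/4: [477/2, 218, 293/4]
L3 α=1/4: [1631/8, 389/2, 1231/16]
= [204, 194, 77]

query (0,0) [L1,L2,L3] — begin 0,0,0
after L1 α=0: [0, 0, 0]
after L2 α=3/4: [621/4, 603/4, 87/2]
after L3 α=1/2: [1297/8, 811/8, 529/4]
→ [162, 101, 132]

(2,0) stack=L1,L2,L3; from [0,0,0]:
+L1 (α=1/2) → [14, 71/2, 27]
+L2 (α=1/7) → [179/7, 35, 346/7]
+L3 (α=1/3) → [516/7, 236/3, 1084/21]
= [74, 79, 52]

query (3,1) [L1,L2,L3,L4,L5,L6] — begin 0,0,0
+L1 (α=1) → [149, 119, 72]
+L2 (α=2/3) → [323/3, 189, 524/3]
+L3 (α=1/2) → [529/3, 289/2, 565/3]
+L4 (α=1/6) → [1591/9, 645/4, 3083/18]
+L5 (α=1/5) → [6733/45, 733/5, 7462/45]
+L6 (α=1/3) → [13601/135, 1496/15, 26174/135]
rounded: [101, 100, 194]


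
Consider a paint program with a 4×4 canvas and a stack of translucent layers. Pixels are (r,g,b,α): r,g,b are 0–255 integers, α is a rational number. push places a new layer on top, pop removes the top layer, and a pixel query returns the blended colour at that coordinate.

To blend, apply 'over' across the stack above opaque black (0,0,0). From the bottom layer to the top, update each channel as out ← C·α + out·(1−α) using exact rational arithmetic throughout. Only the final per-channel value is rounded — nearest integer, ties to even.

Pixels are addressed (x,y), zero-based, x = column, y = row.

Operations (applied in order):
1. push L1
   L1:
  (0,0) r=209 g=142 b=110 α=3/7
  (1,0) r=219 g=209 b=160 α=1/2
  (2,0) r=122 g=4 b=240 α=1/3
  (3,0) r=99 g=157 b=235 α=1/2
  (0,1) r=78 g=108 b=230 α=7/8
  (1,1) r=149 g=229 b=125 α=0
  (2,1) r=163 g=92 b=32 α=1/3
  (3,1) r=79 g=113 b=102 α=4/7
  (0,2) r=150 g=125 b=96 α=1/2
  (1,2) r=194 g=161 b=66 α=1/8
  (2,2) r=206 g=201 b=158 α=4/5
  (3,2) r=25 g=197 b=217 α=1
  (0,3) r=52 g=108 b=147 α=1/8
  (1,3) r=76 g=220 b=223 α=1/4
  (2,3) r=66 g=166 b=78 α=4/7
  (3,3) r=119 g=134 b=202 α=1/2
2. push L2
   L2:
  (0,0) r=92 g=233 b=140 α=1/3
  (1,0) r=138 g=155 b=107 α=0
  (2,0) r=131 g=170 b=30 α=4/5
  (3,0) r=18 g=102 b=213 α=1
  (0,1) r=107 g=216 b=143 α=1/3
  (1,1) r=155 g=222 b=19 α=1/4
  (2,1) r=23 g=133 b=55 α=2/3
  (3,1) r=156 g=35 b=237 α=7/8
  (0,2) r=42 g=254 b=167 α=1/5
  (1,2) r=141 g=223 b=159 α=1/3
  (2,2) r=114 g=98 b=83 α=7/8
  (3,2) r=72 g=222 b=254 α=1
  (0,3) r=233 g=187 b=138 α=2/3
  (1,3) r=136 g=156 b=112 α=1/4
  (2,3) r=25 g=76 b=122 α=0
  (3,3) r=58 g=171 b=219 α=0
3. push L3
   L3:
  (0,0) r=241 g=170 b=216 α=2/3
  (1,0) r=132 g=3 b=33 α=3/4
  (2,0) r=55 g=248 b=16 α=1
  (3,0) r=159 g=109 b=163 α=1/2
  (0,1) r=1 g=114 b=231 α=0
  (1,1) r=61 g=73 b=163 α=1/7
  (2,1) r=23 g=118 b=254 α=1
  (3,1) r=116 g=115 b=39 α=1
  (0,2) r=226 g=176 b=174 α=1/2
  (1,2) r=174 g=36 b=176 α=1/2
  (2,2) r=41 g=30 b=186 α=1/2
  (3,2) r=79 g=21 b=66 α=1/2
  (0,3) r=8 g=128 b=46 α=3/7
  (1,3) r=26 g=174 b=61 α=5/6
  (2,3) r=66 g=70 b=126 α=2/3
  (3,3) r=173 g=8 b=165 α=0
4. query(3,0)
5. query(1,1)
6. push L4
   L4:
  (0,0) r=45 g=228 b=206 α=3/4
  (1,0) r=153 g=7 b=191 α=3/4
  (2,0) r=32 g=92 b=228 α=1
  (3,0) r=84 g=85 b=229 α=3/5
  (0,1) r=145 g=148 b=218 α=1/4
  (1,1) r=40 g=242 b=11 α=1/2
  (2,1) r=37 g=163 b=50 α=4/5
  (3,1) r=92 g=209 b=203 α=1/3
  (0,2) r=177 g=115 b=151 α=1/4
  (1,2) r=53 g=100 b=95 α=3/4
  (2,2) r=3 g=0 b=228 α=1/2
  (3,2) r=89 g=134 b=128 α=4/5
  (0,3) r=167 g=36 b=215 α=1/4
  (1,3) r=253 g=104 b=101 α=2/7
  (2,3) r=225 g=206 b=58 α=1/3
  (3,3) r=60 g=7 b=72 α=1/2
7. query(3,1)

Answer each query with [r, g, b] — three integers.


(3,0) stack=L1,L2,L3; from [0,0,0]:
L1 α=1/2: [99/2, 157/2, 235/2]
L2 α=1: [18, 102, 213]
L3 α=1/2: [177/2, 211/2, 188]
= [88, 106, 188]

query (1,1) [L1,L2,L3] — begin 0,0,0
+L1 (α=0) → [0, 0, 0]
+L2 (α=1/4) → [155/4, 111/2, 19/4]
+L3 (α=1/7) → [587/14, 58, 383/14]
→ [42, 58, 27]

(3,1) stack=L1,L2,L3,L4; from [0,0,0]:
after L1 α=4/7: [316/7, 452/7, 408/7]
after L2 α=7/8: [995/7, 2167/56, 12021/56]
after L3 α=1: [116, 115, 39]
after L4 α=1/3: [108, 439/3, 281/3]
→ [108, 146, 94]


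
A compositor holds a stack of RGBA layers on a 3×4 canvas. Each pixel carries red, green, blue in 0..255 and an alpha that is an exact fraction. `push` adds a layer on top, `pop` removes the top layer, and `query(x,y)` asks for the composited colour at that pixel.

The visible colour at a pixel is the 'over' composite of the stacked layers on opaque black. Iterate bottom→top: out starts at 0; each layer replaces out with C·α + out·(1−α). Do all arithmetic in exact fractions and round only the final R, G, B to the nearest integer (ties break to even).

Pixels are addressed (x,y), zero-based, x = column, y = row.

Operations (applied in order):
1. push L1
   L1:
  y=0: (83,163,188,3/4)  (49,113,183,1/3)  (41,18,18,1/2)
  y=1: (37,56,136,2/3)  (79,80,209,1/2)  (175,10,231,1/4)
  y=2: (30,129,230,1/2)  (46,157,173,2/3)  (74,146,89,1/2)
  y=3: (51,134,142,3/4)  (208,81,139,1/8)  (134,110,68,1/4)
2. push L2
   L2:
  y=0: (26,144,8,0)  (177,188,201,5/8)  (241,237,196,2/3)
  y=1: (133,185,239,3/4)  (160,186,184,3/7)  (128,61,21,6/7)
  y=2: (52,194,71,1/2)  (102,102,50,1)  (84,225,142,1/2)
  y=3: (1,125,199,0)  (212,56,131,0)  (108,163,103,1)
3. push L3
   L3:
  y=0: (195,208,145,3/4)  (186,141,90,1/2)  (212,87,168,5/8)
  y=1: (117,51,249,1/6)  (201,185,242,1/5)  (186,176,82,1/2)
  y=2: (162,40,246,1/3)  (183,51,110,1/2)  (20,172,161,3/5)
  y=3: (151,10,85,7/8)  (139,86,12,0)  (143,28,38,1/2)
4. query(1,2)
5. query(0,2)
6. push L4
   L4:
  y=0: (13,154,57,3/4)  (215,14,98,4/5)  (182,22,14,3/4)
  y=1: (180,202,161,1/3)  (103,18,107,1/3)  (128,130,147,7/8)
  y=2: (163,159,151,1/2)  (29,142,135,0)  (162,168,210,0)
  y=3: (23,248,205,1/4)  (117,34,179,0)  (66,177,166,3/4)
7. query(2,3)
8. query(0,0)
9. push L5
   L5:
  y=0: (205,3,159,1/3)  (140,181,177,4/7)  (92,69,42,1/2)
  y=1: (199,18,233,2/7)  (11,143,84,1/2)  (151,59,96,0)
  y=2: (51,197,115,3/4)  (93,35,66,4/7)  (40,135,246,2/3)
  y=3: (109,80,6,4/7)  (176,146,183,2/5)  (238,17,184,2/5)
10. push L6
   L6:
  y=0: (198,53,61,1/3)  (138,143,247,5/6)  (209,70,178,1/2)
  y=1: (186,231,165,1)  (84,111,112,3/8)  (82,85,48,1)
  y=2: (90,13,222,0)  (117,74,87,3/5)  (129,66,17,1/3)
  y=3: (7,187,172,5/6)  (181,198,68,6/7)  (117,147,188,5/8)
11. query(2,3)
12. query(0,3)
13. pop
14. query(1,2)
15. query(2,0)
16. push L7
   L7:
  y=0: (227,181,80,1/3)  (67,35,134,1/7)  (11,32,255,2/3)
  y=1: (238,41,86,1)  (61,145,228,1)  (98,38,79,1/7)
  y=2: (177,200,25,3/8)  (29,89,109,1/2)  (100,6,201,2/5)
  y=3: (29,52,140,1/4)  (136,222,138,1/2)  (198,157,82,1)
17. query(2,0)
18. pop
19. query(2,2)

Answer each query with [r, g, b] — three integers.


(1,2) stack=L1,L2,L3; from [0,0,0]:
L1 α=2/3: [92/3, 314/3, 346/3]
L2 α=1: [102, 102, 50]
L3 α=1/2: [285/2, 153/2, 80]
→ [142, 76, 80]

(0,2) stack=L1,L2,L3; from [0,0,0]:
after L1 α=1/2: [15, 129/2, 115]
after L2 α=1/2: [67/2, 517/4, 93]
after L3 α=1/3: [229/3, 199/2, 144]
rounded: [76, 100, 144]

query (2,3) [L1,L2,L3,L4] — begin 0,0,0
+L1 (α=1/4) → [67/2, 55/2, 17]
+L2 (α=1) → [108, 163, 103]
+L3 (α=1/2) → [251/2, 191/2, 141/2]
+L4 (α=3/4) → [647/8, 1253/8, 1137/8]
= [81, 157, 142]

(0,0) stack=L1,L2,L3,L4; from [0,0,0]:
L1 α=3/4: [249/4, 489/4, 141]
L2 α=0: [249/4, 489/4, 141]
L3 α=3/4: [2589/16, 2985/16, 144]
L4 α=3/4: [3213/64, 10377/64, 315/4]
→ [50, 162, 79]

at x=2,y=3 over L1,L2,L3,L4,L5,L6:
after L1 α=1/4: [67/2, 55/2, 17]
after L2 α=1: [108, 163, 103]
after L3 α=1/2: [251/2, 191/2, 141/2]
after L4 α=3/4: [647/8, 1253/8, 1137/8]
after L5 α=2/5: [5749/40, 4031/40, 1271/8]
after L6 α=5/8: [40647/320, 41493/320, 11333/64]
= [127, 130, 177]

query (0,3) [L1,L2,L3,L4,L5,L6] — begin 0,0,0
L1 α=3/4: [153/4, 201/2, 213/2]
L2 α=0: [153/4, 201/2, 213/2]
L3 α=7/8: [4381/32, 341/16, 1403/16]
L4 α=1/4: [13879/128, 4991/64, 7489/64]
L5 α=4/7: [97445/896, 35453/448, 3429/64]
L6 α=5/6: [42935/1792, 454333/2688, 58469/384]
→ [24, 169, 152]

query (1,2) [L1,L2,L3,L4,L5] — begin 0,0,0
+L1 (α=2/3) → [92/3, 314/3, 346/3]
+L2 (α=1) → [102, 102, 50]
+L3 (α=1/2) → [285/2, 153/2, 80]
+L4 (α=0) → [285/2, 153/2, 80]
+L5 (α=4/7) → [1599/14, 739/14, 72]
→ [114, 53, 72]

at x=2,y=0 over L1,L2,L3,L4,L5:
after L1 α=1/2: [41/2, 9, 9]
after L2 α=2/3: [335/2, 161, 401/3]
after L3 α=5/8: [3125/16, 459/4, 1241/8]
after L4 α=3/4: [11861/64, 723/16, 1577/32]
after L5 α=1/2: [17749/128, 1827/32, 2921/64]
→ [139, 57, 46]

at x=2,y=0 over L1,L2,L3,L4,L5,L7:
+L1 (α=1/2) → [41/2, 9, 9]
+L2 (α=2/3) → [335/2, 161, 401/3]
+L3 (α=5/8) → [3125/16, 459/4, 1241/8]
+L4 (α=3/4) → [11861/64, 723/16, 1577/32]
+L5 (α=1/2) → [17749/128, 1827/32, 2921/64]
+L7 (α=2/3) → [6855/128, 3875/96, 35561/192]
rounded: [54, 40, 185]

query (2,2) [L1,L2,L3,L4,L5] — begin 0,0,0
+L1 (α=1/2) → [37, 73, 89/2]
+L2 (α=1/2) → [121/2, 149, 373/4]
+L3 (α=3/5) → [181/5, 814/5, 1339/10]
+L4 (α=0) → [181/5, 814/5, 1339/10]
+L5 (α=2/3) → [581/15, 2164/15, 6259/30]
= [39, 144, 209]


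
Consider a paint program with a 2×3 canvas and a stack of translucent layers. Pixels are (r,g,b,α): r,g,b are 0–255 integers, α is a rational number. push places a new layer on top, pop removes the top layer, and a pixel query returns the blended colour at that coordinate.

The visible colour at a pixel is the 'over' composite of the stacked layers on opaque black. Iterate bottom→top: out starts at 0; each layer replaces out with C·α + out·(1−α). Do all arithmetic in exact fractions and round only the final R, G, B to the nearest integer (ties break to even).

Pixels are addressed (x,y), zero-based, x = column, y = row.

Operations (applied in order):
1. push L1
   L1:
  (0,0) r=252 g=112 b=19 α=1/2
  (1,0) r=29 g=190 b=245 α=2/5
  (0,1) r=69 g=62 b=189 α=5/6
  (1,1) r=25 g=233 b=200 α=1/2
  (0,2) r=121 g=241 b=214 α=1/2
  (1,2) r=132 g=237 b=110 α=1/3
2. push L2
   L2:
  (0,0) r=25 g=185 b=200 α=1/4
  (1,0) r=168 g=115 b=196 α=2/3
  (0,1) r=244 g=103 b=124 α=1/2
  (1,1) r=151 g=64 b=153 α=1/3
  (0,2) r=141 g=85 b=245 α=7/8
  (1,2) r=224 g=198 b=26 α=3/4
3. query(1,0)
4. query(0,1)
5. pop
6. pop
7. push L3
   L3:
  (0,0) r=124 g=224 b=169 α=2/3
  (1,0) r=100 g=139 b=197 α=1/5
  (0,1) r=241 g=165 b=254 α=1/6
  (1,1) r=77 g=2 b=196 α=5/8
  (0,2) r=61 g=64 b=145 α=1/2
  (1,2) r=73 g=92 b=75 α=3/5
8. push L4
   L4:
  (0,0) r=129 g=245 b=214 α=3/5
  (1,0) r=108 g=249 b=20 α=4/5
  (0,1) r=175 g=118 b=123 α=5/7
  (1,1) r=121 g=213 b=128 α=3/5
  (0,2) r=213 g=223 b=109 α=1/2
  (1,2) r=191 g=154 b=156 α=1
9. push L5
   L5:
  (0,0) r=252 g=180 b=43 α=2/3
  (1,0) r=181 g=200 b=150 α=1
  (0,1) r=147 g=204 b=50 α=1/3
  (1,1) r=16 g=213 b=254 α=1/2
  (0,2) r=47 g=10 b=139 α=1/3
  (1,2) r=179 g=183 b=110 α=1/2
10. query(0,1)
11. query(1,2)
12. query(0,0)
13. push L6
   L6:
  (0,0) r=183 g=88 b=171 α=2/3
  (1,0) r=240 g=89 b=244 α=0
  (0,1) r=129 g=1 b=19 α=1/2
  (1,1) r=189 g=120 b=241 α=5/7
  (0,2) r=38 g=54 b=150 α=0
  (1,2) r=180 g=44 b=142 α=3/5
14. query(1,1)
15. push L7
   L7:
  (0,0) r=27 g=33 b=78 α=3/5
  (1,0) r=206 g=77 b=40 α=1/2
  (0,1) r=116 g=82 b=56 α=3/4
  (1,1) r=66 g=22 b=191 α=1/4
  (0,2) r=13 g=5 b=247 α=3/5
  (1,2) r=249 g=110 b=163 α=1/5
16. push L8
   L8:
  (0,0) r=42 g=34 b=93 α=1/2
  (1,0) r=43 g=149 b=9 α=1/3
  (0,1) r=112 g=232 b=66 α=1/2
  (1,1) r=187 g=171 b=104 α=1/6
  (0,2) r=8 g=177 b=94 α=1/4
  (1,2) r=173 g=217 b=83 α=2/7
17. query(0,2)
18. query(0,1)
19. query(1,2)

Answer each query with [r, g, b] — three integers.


at x=1,y=0 over L1,L2:
L1 α=2/5: [58/5, 76, 98]
L2 α=2/3: [1738/15, 102, 490/3]
rounded: [116, 102, 163]

query (0,1) [L1,L2] — begin 0,0,0
after L1 α=5/6: [115/2, 155/3, 315/2]
after L2 α=1/2: [603/4, 232/3, 563/4]
→ [151, 77, 141]

query (0,1) [L3,L4,L5] — begin 0,0,0
+L3 (α=1/6) → [241/6, 55/2, 127/3]
+L4 (α=5/7) → [2866/21, 645/7, 2099/21]
+L5 (α=1/3) → [8819/63, 906/7, 5248/63]
rounded: [140, 129, 83]

at x=1,y=2 over L3,L4,L5:
L3 α=3/5: [219/5, 276/5, 45]
L4 α=1: [191, 154, 156]
L5 α=1/2: [185, 337/2, 133]
= [185, 168, 133]

query (0,0) [L3,L4,L5] — begin 0,0,0
+L3 (α=2/3) → [248/3, 448/3, 338/3]
+L4 (α=3/5) → [1657/15, 3101/15, 2602/15]
+L5 (α=2/3) → [9217/45, 8501/45, 3892/45]
rounded: [205, 189, 86]

(1,1) stack=L3,L4,L5,L6; from [0,0,0]:
after L3 α=5/8: [385/8, 5/4, 245/2]
after L4 α=3/5: [1837/20, 1283/10, 629/5]
after L5 α=1/2: [2157/40, 3413/20, 1899/10]
after L6 α=5/7: [21057/140, 9413/70, 1132/5]
= [150, 134, 226]

at x=0,y=2 over L3,L4,L5,L6,L7,L8:
L3 α=1/2: [61/2, 32, 145/2]
L4 α=1/2: [487/4, 255/2, 363/4]
L5 α=1/3: [581/6, 265/3, 641/6]
L6 α=0: [581/6, 265/3, 641/6]
L7 α=3/5: [698/15, 115/3, 2864/15]
L8 α=1/4: [369/10, 73, 1667/10]
rounded: [37, 73, 167]

query (0,1) [L3,L4,L5,L6,L7,L8] — begin 0,0,0
L3 α=1/6: [241/6, 55/2, 127/3]
L4 α=5/7: [2866/21, 645/7, 2099/21]
L5 α=1/3: [8819/63, 906/7, 5248/63]
L6 α=1/2: [8473/63, 913/14, 6445/126]
L7 α=3/4: [30397/252, 4357/56, 27613/504]
L8 α=1/2: [58621/504, 17349/112, 60877/1008]
→ [116, 155, 60]

(1,2) stack=L3,L4,L5,L6,L7,L8; from [0,0,0]:
+L3 (α=3/5) → [219/5, 276/5, 45]
+L4 (α=1) → [191, 154, 156]
+L5 (α=1/2) → [185, 337/2, 133]
+L6 (α=3/5) → [182, 469/5, 692/5]
+L7 (α=1/5) → [977/5, 2426/25, 3583/25]
+L8 (α=2/7) → [189, 4596/35, 4413/35]
→ [189, 131, 126]


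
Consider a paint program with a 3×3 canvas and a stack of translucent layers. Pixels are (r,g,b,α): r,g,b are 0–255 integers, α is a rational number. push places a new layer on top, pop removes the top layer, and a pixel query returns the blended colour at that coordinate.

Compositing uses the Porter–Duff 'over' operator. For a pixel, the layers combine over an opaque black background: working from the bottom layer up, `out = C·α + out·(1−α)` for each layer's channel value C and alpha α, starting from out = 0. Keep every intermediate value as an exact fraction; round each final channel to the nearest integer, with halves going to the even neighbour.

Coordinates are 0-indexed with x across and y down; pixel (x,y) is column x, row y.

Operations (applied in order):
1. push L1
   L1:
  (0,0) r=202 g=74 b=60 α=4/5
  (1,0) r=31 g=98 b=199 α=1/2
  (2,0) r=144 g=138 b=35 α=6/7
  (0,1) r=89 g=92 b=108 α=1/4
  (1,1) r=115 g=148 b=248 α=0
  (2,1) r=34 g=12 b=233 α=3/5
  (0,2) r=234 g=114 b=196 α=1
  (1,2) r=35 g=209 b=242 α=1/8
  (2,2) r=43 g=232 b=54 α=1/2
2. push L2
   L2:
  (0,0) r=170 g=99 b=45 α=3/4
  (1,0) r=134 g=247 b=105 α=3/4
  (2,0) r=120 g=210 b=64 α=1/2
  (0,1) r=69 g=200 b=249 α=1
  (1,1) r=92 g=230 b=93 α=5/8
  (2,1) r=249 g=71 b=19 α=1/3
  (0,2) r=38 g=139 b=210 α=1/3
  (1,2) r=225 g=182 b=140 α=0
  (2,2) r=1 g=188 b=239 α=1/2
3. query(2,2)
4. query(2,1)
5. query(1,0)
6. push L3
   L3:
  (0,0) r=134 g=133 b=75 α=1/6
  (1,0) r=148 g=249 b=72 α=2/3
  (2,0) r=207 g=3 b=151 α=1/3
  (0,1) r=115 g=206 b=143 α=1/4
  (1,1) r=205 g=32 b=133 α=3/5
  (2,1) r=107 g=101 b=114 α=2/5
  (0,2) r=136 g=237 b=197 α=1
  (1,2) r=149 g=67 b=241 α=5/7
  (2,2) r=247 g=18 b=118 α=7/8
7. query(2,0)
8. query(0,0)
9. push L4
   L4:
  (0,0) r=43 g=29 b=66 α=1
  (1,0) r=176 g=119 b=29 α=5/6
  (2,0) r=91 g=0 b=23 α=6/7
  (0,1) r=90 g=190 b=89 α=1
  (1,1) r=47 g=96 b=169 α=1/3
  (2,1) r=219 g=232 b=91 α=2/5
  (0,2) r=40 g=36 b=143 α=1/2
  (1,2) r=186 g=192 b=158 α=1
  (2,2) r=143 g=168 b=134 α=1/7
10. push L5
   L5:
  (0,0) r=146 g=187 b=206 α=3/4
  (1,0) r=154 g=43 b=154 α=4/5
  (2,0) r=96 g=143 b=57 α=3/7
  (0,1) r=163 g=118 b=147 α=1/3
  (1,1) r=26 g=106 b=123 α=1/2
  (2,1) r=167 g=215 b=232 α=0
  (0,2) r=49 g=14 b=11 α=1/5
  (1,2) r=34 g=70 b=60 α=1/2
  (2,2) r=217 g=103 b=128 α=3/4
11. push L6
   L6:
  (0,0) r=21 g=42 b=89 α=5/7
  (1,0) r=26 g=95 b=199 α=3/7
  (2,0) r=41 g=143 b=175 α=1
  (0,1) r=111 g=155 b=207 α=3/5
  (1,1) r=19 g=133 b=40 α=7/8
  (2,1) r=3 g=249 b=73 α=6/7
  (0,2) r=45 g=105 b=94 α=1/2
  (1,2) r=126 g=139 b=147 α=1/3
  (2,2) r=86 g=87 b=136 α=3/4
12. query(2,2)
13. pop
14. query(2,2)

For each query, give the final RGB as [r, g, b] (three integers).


(2,2) stack=L1,L2; from [0,0,0]:
after L1 α=1/2: [43/2, 116, 27]
after L2 α=1/2: [45/4, 152, 133]
= [11, 152, 133]

query (2,1) [L1,L2] — begin 0,0,0
after L1 α=3/5: [102/5, 36/5, 699/5]
after L2 α=1/3: [483/5, 427/15, 1493/15]
→ [97, 28, 100]

query (1,0) [L1,L2] — begin 0,0,0
+L1 (α=1/2) → [31/2, 49, 199/2]
+L2 (α=3/4) → [835/8, 395/2, 829/8]
= [104, 198, 104]

(2,0) stack=L1,L2,L3; from [0,0,0]:
+L1 (α=6/7) → [864/7, 828/7, 30]
+L2 (α=1/2) → [852/7, 1149/7, 47]
+L3 (α=1/3) → [1051/7, 773/7, 245/3]
= [150, 110, 82]

(0,0) stack=L1,L2,L3; from [0,0,0]:
L1 α=4/5: [808/5, 296/5, 48]
L2 α=3/4: [1679/10, 1781/20, 183/4]
L3 α=1/6: [649/4, 771/8, 405/8]
= [162, 96, 51]

query (2,2) [L1,L2,L3,L4,L5,L6] — begin 0,0,0
after L1 α=1/2: [43/2, 116, 27]
after L2 α=1/2: [45/4, 152, 133]
after L3 α=7/8: [6961/32, 139/4, 959/8]
after L4 α=1/7: [23171/112, 753/14, 3413/28]
after L5 α=3/4: [96083/448, 5079/56, 14165/112]
after L6 α=3/4: [211667/1792, 19695/224, 59861/448]
rounded: [118, 88, 134]

query (2,2) [L1,L2,L3,L4,L5] — begin 0,0,0
after L1 α=1/2: [43/2, 116, 27]
after L2 α=1/2: [45/4, 152, 133]
after L3 α=7/8: [6961/32, 139/4, 959/8]
after L4 α=1/7: [23171/112, 753/14, 3413/28]
after L5 α=3/4: [96083/448, 5079/56, 14165/112]
rounded: [214, 91, 126]


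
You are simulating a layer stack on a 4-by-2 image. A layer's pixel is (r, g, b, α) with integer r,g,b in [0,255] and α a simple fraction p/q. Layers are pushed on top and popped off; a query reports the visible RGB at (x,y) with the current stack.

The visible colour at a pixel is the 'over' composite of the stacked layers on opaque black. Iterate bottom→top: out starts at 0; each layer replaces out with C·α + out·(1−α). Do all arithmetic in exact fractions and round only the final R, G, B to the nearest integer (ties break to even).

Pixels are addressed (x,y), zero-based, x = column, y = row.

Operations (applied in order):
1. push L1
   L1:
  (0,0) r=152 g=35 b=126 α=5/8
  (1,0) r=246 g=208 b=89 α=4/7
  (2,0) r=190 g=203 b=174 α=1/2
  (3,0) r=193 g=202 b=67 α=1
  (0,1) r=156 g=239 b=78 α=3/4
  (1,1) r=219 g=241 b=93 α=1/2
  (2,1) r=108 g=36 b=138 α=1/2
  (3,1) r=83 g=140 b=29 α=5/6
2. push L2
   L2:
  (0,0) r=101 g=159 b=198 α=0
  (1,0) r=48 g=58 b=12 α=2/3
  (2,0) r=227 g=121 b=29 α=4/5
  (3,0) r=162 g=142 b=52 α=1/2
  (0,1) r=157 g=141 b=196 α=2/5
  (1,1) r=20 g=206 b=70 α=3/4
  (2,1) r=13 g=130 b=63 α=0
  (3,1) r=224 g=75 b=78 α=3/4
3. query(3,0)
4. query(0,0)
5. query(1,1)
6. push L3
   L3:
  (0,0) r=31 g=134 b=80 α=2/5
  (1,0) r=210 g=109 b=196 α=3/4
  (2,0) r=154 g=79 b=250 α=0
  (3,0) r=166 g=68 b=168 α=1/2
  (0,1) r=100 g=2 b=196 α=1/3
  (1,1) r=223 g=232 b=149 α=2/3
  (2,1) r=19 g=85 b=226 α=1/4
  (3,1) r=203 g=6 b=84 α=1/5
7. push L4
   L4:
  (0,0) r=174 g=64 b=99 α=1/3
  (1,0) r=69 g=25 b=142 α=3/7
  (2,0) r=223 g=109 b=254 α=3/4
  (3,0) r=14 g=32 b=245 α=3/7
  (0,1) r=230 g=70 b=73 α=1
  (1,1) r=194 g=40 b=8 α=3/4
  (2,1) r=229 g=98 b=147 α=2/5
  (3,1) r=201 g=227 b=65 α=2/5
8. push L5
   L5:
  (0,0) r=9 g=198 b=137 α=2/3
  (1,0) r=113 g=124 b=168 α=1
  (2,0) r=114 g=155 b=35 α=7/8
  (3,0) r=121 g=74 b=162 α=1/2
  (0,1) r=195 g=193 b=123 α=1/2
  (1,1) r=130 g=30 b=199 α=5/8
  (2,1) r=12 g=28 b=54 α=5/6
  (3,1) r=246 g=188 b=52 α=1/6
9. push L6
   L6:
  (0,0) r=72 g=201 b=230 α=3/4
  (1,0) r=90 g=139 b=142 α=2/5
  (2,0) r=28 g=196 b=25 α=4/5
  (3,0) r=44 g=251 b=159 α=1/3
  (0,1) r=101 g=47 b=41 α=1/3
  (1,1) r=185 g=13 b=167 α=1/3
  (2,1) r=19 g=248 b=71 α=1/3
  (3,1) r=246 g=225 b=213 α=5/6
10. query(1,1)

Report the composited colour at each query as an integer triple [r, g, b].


(3,0) stack=L1,L2; from [0,0,0]:
L1 α=1: [193, 202, 67]
L2 α=1/2: [355/2, 172, 119/2]
→ [178, 172, 60]

at x=0,y=0 over L1,L2:
+L1 (α=5/8) → [95, 175/8, 315/4]
+L2 (α=0) → [95, 175/8, 315/4]
→ [95, 22, 79]

query (1,1) [L1,L2] — begin 0,0,0
after L1 α=1/2: [219/2, 241/2, 93/2]
after L2 α=3/4: [339/8, 1477/8, 513/8]
→ [42, 185, 64]

at x=1,y=1 over L1,L2,L3,L4,L5,L6:
after L1 α=1/2: [219/2, 241/2, 93/2]
after L2 α=3/4: [339/8, 1477/8, 513/8]
after L3 α=2/3: [3907/24, 5189/24, 2897/24]
after L4 α=3/4: [17875/96, 8069/96, 3473/96]
after L5 α=5/8: [38675/256, 12869/256, 35313/256]
after L6 α=1/3: [20785/128, 14533/384, 56689/384]
rounded: [162, 38, 148]


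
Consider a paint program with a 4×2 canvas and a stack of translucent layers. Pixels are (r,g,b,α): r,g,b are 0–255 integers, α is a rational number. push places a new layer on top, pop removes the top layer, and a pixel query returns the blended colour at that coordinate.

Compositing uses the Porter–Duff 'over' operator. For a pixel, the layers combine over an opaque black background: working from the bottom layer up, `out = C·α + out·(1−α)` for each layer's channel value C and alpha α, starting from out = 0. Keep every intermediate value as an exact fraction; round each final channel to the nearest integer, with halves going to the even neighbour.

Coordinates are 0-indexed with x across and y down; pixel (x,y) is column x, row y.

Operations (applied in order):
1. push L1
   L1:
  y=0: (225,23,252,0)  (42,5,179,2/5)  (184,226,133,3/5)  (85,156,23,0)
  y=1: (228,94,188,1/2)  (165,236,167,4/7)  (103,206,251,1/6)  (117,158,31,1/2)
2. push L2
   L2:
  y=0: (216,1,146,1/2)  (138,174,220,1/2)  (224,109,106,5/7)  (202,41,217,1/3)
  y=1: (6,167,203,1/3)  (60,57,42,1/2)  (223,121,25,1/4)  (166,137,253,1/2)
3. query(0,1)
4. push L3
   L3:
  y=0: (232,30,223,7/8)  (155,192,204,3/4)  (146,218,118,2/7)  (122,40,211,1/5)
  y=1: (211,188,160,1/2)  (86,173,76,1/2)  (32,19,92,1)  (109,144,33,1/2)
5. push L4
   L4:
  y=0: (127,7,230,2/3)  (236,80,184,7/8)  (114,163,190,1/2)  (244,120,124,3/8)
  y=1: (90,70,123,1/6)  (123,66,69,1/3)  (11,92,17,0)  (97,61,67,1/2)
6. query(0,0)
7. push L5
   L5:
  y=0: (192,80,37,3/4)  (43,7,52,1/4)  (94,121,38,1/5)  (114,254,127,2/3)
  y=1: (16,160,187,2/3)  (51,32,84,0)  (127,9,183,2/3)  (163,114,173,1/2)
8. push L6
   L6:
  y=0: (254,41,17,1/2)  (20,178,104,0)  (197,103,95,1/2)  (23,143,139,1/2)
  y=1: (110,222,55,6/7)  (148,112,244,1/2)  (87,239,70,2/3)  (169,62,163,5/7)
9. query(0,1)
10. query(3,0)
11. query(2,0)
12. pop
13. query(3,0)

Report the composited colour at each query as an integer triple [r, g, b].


(0,1) stack=L1,L2; from [0,0,0]:
+L1 (α=1/2) → [114, 47, 94]
+L2 (α=1/3) → [78, 87, 391/3]
rounded: [78, 87, 130]

at x=0,y=0 over L1,L2,L3,L4:
+L1 (α=0) → [0, 0, 0]
+L2 (α=1/2) → [108, 1/2, 73]
+L3 (α=7/8) → [433/2, 421/16, 817/4]
+L4 (α=2/3) → [941/6, 215/16, 2657/12]
= [157, 13, 221]

(0,1) stack=L1,L2,L3,L4,L5,L6; from [0,0,0]:
after L1 α=1/2: [114, 47, 94]
after L2 α=1/3: [78, 87, 391/3]
after L3 α=1/2: [289/2, 275/2, 871/6]
after L4 α=1/6: [1625/12, 505/4, 5093/36]
after L5 α=2/3: [2009/36, 595/4, 18557/108]
after L6 α=6/7: [25769/252, 5923/28, 54197/756]
→ [102, 212, 72]

query (3,0) [L1,L2,L3,L4,L5,L6] — begin 0,0,0
after L1 α=0: [0, 0, 0]
after L2 α=1/3: [202/3, 41/3, 217/3]
after L3 α=1/5: [1174/15, 284/15, 1501/15]
after L4 α=3/8: [1685/12, 341/6, 2617/24]
after L5 α=2/3: [4421/36, 3389/18, 8713/72]
after L6 α=1/2: [5249/72, 5963/36, 18721/144]
rounded: [73, 166, 130]

query (2,0) [L1,L2,L3,L4,L5,L6] — begin 0,0,0
after L1 α=3/5: [552/5, 678/5, 399/5]
after L2 α=5/7: [6704/35, 583/5, 3448/35]
after L3 α=2/7: [8748/49, 1019/7, 5100/49]
after L4 α=1/2: [7167/49, 1080/7, 7205/49]
after L5 α=1/5: [33274/245, 5167/35, 30682/245]
after L6 α=1/2: [81539/490, 4386/35, 53957/490]
rounded: [166, 125, 110]

(3,0) stack=L1,L2,L3,L4,L5; from [0,0,0]:
after L1 α=0: [0, 0, 0]
after L2 α=1/3: [202/3, 41/3, 217/3]
after L3 α=1/5: [1174/15, 284/15, 1501/15]
after L4 α=3/8: [1685/12, 341/6, 2617/24]
after L5 α=2/3: [4421/36, 3389/18, 8713/72]
→ [123, 188, 121]


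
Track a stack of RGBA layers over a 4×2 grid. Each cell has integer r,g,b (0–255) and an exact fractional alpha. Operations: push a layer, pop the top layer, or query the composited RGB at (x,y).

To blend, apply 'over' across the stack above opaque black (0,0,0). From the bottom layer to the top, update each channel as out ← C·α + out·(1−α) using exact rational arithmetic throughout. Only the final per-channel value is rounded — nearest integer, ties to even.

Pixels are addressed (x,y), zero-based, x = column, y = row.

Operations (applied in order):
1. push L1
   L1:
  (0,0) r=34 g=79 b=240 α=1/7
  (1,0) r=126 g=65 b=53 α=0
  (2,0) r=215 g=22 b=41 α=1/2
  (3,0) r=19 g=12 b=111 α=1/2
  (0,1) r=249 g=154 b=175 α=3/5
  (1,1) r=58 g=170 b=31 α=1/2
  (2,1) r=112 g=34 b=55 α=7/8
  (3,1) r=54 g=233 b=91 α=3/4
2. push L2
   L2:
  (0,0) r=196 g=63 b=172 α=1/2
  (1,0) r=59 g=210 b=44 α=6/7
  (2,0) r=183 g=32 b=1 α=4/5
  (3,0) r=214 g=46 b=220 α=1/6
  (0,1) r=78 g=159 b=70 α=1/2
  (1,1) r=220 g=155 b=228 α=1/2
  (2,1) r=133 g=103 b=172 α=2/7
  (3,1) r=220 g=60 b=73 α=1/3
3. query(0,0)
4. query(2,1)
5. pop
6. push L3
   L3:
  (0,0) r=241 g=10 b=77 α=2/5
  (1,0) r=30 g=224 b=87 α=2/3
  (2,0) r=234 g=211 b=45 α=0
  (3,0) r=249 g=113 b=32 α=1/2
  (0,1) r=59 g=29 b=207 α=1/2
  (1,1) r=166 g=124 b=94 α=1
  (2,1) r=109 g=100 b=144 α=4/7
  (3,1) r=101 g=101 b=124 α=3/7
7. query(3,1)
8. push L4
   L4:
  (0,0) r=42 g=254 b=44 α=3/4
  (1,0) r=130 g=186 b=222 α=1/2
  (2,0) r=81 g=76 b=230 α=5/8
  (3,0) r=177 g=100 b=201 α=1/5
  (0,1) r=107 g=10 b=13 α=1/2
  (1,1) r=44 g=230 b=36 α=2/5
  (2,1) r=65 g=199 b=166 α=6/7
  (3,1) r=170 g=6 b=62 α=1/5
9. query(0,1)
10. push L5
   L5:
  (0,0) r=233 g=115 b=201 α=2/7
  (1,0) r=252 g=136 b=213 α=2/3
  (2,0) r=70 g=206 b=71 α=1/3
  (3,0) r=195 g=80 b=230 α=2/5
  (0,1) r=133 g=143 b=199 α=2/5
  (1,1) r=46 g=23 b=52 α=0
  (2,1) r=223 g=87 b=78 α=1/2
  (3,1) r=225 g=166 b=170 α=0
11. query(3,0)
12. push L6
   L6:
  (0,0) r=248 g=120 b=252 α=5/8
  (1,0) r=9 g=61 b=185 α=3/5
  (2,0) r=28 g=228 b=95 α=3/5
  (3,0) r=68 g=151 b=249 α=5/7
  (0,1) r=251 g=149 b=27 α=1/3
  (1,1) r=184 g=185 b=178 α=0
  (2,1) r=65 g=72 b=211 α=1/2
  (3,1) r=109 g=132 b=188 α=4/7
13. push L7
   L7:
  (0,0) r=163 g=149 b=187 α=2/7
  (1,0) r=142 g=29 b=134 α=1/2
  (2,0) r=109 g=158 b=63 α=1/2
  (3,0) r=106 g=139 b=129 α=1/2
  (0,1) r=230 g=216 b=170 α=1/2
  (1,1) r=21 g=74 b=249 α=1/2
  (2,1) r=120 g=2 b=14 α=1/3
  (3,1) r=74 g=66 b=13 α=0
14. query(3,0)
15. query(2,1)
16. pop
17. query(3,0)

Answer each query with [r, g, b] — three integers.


at x=0,y=0 over L1,L2:
after L1 α=1/7: [34/7, 79/7, 240/7]
after L2 α=1/2: [703/7, 260/7, 722/7]
= [100, 37, 103]

(2,1) stack=L1,L2; from [0,0,0]:
+L1 (α=7/8) → [98, 119/4, 385/8]
+L2 (α=2/7) → [108, 1419/28, 4677/56]
→ [108, 51, 84]

at x=3,y=1 over L1,L3:
+L1 (α=3/4) → [81/2, 699/4, 273/4]
+L3 (α=3/7) → [465/7, 1002/7, 645/7]
→ [66, 143, 92]

at x=0,y=1 over L1,L3,L4:
after L1 α=3/5: [747/5, 462/5, 105]
after L3 α=1/2: [521/5, 607/10, 156]
after L4 α=1/2: [528/5, 707/20, 169/2]
= [106, 35, 84]

query (3,0) [L1,L3,L4,L5] — begin 0,0,0
+L1 (α=1/2) → [19/2, 6, 111/2]
+L3 (α=1/2) → [517/4, 119/2, 175/4]
+L4 (α=1/5) → [694/5, 338/5, 376/5]
+L5 (α=2/5) → [4032/25, 1814/25, 3428/25]
= [161, 73, 137]

(3,0) stack=L1,L3,L4,L5,L6,L7; from [0,0,0]:
+L1 (α=1/2) → [19/2, 6, 111/2]
+L3 (α=1/2) → [517/4, 119/2, 175/4]
+L4 (α=1/5) → [694/5, 338/5, 376/5]
+L5 (α=2/5) → [4032/25, 1814/25, 3428/25]
+L6 (α=5/7) → [16564/175, 22503/175, 37981/175]
+L7 (α=1/2) → [17557/175, 23414/175, 30278/175]
rounded: [100, 134, 173]

(2,1) stack=L1,L3,L4,L5,L6,L7; from [0,0,0]:
L1 α=7/8: [98, 119/4, 385/8]
L3 α=4/7: [730/7, 1957/28, 5763/56]
L4 α=6/7: [3460/49, 35389/196, 61539/392]
L5 α=1/2: [14387/98, 52441/392, 92115/784]
L6 α=1/2: [20757/196, 80665/784, 257539/1568]
L7 α=1/3: [10839/98, 81449/1176, 89505/784]
→ [111, 69, 114]

(3,0) stack=L1,L3,L4,L5,L6; from [0,0,0]:
L1 α=1/2: [19/2, 6, 111/2]
L3 α=1/2: [517/4, 119/2, 175/4]
L4 α=1/5: [694/5, 338/5, 376/5]
L5 α=2/5: [4032/25, 1814/25, 3428/25]
L6 α=5/7: [16564/175, 22503/175, 37981/175]
rounded: [95, 129, 217]


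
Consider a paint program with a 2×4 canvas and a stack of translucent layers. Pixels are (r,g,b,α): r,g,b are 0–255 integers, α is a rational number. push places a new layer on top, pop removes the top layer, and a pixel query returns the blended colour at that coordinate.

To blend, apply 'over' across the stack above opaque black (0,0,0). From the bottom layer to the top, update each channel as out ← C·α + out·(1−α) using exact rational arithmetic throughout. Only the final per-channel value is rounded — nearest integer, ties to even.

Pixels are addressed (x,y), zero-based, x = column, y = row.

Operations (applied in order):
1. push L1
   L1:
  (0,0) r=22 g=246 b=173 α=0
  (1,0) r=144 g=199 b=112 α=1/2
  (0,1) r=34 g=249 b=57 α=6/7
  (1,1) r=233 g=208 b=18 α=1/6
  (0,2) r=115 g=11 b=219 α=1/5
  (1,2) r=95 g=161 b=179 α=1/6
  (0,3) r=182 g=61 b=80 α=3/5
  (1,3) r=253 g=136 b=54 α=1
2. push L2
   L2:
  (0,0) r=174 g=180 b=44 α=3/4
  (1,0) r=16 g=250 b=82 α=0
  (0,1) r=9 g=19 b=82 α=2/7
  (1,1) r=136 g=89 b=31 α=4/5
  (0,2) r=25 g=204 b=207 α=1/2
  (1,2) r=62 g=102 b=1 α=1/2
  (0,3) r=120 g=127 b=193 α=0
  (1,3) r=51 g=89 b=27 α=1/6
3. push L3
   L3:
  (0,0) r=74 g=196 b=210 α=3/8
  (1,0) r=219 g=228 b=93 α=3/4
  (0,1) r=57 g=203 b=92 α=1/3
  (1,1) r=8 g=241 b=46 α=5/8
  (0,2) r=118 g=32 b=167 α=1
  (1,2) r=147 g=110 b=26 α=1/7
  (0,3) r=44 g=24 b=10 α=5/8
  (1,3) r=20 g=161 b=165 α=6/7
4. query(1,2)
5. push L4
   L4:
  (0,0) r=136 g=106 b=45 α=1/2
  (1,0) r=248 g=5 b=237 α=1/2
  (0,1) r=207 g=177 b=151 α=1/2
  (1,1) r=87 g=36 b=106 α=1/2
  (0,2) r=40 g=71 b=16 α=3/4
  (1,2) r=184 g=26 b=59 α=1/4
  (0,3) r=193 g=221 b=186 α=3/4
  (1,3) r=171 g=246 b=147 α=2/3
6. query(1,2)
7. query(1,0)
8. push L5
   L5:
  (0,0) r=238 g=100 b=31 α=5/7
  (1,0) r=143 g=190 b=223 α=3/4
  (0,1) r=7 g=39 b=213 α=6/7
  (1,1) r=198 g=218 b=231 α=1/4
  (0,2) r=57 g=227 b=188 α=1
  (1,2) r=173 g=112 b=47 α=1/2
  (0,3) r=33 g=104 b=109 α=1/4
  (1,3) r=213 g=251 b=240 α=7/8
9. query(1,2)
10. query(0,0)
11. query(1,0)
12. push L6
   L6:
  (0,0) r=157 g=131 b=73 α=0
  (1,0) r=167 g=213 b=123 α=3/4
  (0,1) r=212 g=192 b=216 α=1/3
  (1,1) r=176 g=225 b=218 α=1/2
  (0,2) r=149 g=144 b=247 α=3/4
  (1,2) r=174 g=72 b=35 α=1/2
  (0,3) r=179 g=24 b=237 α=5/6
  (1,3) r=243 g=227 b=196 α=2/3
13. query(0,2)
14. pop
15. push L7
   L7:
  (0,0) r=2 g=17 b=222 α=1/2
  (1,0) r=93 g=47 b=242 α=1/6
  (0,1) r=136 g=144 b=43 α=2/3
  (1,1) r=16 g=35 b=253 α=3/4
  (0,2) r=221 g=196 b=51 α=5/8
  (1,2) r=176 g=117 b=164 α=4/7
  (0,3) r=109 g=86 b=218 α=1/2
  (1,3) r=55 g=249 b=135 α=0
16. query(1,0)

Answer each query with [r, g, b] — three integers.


query (1,2) [L1,L2,L3] — begin 0,0,0
after L1 α=1/6: [95/6, 161/6, 179/6]
after L2 α=1/2: [467/12, 773/12, 185/12]
after L3 α=1/7: [761/14, 993/14, 237/14]
rounded: [54, 71, 17]

at x=1,y=2 over L1,L2,L3,L4:
after L1 α=1/6: [95/6, 161/6, 179/6]
after L2 α=1/2: [467/12, 773/12, 185/12]
after L3 α=1/7: [761/14, 993/14, 237/14]
after L4 α=1/4: [4859/56, 3343/56, 1537/56]
= [87, 60, 27]

at x=1,y=0 over L1,L2,L3,L4:
after L1 α=1/2: [72, 199/2, 56]
after L2 α=0: [72, 199/2, 56]
after L3 α=3/4: [729/4, 1567/8, 335/4]
after L4 α=1/2: [1721/8, 1607/16, 1283/8]
→ [215, 100, 160]

at x=1,y=2 over L1,L2,L3,L4,L5:
+L1 (α=1/6) → [95/6, 161/6, 179/6]
+L2 (α=1/2) → [467/12, 773/12, 185/12]
+L3 (α=1/7) → [761/14, 993/14, 237/14]
+L4 (α=1/4) → [4859/56, 3343/56, 1537/56]
+L5 (α=1/2) → [14547/112, 9615/112, 4169/112]
rounded: [130, 86, 37]

query (0,0) [L1,L2,L3,L4,L5] — begin 0,0,0
after L1 α=0: [0, 0, 0]
after L2 α=3/4: [261/2, 135, 33]
after L3 α=3/8: [1749/16, 1263/8, 795/8]
after L4 α=1/2: [3925/32, 2111/16, 1155/16]
after L5 α=5/7: [22965/112, 873/8, 2395/56]
rounded: [205, 109, 43]

at x=1,y=0 over L1,L2,L3,L4,L5:
+L1 (α=1/2) → [72, 199/2, 56]
+L2 (α=0) → [72, 199/2, 56]
+L3 (α=3/4) → [729/4, 1567/8, 335/4]
+L4 (α=1/2) → [1721/8, 1607/16, 1283/8]
+L5 (α=3/4) → [5153/32, 10727/64, 6635/32]
= [161, 168, 207]

(0,2) stack=L1,L2,L3,L4,L5,L6; from [0,0,0]:
+L1 (α=1/5) → [23, 11/5, 219/5]
+L2 (α=1/2) → [24, 1031/10, 627/5]
+L3 (α=1) → [118, 32, 167]
+L4 (α=3/4) → [119/2, 245/4, 215/4]
+L5 (α=1) → [57, 227, 188]
+L6 (α=3/4) → [126, 659/4, 929/4]
rounded: [126, 165, 232]

query (1,0) [L1,L2,L3,L4,L5,L7] — begin 0,0,0
after L1 α=1/2: [72, 199/2, 56]
after L2 α=0: [72, 199/2, 56]
after L3 α=3/4: [729/4, 1567/8, 335/4]
after L4 α=1/2: [1721/8, 1607/16, 1283/8]
after L5 α=3/4: [5153/32, 10727/64, 6635/32]
after L7 α=1/6: [28741/192, 18881/128, 40919/192]
→ [150, 148, 213]


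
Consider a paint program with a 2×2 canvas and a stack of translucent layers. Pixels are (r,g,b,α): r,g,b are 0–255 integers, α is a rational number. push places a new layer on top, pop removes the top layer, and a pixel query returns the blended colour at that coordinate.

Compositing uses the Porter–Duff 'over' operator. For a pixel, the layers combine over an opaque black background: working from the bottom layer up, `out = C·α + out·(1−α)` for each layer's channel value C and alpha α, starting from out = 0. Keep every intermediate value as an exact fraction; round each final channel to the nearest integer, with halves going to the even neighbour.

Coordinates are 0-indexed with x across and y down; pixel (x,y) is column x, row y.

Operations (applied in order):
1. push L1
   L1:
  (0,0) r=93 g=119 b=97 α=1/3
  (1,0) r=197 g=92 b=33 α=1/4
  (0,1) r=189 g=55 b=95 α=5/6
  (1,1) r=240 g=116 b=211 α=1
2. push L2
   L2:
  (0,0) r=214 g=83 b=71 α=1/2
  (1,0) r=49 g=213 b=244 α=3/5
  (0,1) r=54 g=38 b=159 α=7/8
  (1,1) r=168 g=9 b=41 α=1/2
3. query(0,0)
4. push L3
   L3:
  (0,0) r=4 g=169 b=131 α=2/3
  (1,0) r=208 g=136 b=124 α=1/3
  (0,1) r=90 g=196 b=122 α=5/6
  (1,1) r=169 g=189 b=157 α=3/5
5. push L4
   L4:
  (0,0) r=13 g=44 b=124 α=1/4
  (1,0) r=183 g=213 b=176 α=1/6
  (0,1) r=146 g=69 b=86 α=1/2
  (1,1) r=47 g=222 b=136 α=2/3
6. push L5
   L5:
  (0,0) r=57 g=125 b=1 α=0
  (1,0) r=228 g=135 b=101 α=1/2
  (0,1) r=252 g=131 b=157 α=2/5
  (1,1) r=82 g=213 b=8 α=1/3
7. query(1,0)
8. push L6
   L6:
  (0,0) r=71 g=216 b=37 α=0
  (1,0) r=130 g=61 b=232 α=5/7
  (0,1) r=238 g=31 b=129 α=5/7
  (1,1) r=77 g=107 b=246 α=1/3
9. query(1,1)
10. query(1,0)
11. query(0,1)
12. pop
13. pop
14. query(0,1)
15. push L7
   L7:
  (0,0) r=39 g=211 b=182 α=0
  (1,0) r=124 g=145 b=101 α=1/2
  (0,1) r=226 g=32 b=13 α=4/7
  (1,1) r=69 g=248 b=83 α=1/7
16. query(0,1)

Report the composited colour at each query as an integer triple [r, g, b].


at x=0,y=0 over L1,L2:
+L1 (α=1/3) → [31, 119/3, 97/3]
+L2 (α=1/2) → [245/2, 184/3, 155/3]
→ [122, 61, 52]

(1,0) stack=L1,L2,L3,L4,L5; from [0,0,0]:
L1 α=1/4: [197/4, 23, 33/4]
L2 α=3/5: [491/10, 137, 1497/10]
L3 α=1/3: [1531/15, 410/3, 2117/15]
L4 α=1/6: [1040/9, 2689/18, 2645/18]
L5 α=1/2: [1546/9, 5119/36, 4463/36]
= [172, 142, 124]

at x=1,y=1 over L1,L2,L3,L4,L5,L6:
after L1 α=1: [240, 116, 211]
after L2 α=1/2: [204, 125/2, 126]
after L3 α=3/5: [183, 692/5, 723/5]
after L4 α=2/3: [277/3, 2912/15, 2083/15]
after L5 α=1/3: [800/9, 9019/45, 4286/45]
after L6 α=1/3: [2293/27, 22853/135, 19642/135]
rounded: [85, 169, 145]

(1,0) stack=L1,L2,L3,L4,L5,L6; from [0,0,0]:
L1 α=1/4: [197/4, 23, 33/4]
L2 α=3/5: [491/10, 137, 1497/10]
L3 α=1/3: [1531/15, 410/3, 2117/15]
L4 α=1/6: [1040/9, 2689/18, 2645/18]
L5 α=1/2: [1546/9, 5119/36, 4463/36]
L6 α=5/7: [8942/63, 10609/126, 25343/126]
= [142, 84, 201]

at x=0,y=1 over L1,L2,L3,L4,L5,L6:
after L1 α=5/6: [315/2, 275/6, 475/6]
after L2 α=7/8: [1071/16, 1871/48, 7153/48]
after L3 α=5/6: [2757/32, 48911/288, 36433/288]
after L4 α=1/2: [7429/64, 68783/576, 61201/576]
after L5 α=2/5: [54543/320, 119087/960, 121489/960]
after L6 α=5/7: [244943/1120, 27641/480, 431089/3360]
= [219, 58, 128]

query (0,1) [L1,L2,L3,L4] — begin 0,0,0
L1 α=5/6: [315/2, 275/6, 475/6]
L2 α=7/8: [1071/16, 1871/48, 7153/48]
L3 α=5/6: [2757/32, 48911/288, 36433/288]
L4 α=1/2: [7429/64, 68783/576, 61201/576]
→ [116, 119, 106]

query (0,1) [L1,L2,L3,L4,L7] — begin 0,0,0
after L1 α=5/6: [315/2, 275/6, 475/6]
after L2 α=7/8: [1071/16, 1871/48, 7153/48]
after L3 α=5/6: [2757/32, 48911/288, 36433/288]
after L4 α=1/2: [7429/64, 68783/576, 61201/576]
after L7 α=4/7: [11449/64, 13337/192, 71185/1344]
→ [179, 69, 53]


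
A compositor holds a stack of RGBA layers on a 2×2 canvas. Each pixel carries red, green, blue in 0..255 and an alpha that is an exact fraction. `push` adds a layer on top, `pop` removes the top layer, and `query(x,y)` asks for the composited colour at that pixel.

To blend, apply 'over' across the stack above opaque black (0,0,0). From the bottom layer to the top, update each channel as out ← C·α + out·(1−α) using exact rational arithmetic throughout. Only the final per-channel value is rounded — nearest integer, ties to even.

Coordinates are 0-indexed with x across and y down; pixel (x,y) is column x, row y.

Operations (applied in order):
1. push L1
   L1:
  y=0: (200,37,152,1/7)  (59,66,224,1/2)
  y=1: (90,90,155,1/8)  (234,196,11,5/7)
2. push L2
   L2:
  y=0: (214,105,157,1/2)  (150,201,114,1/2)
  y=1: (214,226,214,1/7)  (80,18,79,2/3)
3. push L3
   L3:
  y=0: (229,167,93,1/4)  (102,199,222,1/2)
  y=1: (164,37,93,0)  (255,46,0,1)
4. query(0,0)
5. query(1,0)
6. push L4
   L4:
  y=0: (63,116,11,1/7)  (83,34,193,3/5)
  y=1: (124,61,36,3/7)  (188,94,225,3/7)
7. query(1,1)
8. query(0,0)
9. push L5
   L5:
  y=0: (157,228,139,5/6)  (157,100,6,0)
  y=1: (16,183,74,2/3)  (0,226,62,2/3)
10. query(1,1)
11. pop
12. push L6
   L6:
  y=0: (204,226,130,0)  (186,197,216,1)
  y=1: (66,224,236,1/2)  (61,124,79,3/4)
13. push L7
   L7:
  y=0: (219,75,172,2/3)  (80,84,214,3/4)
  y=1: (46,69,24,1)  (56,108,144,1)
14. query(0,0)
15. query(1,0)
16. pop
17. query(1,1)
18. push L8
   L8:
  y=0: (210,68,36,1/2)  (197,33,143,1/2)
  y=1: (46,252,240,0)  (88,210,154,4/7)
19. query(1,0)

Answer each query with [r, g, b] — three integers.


at x=0,y=0 over L1,L2,L3:
after L1 α=1/7: [200/7, 37/7, 152/7]
after L2 α=1/2: [849/7, 386/7, 1251/14]
after L3 α=1/4: [2075/14, 2327/28, 5055/56]
= [148, 83, 90]

at x=1,y=0 over L1,L2,L3:
after L1 α=1/2: [59/2, 33, 112]
after L2 α=1/2: [359/4, 117, 113]
after L3 α=1/2: [767/8, 158, 335/2]
= [96, 158, 168]

at x=1,y=1 over L1,L2,L3,L4:
L1 α=5/7: [1170/7, 140, 55/7]
L2 α=2/3: [2290/21, 176/3, 387/7]
L3 α=1: [255, 46, 0]
L4 α=3/7: [1584/7, 466/7, 675/7]
→ [226, 67, 96]

query (0,0) [L1,L2,L3,L4] — begin 0,0,0
after L1 α=1/7: [200/7, 37/7, 152/7]
after L2 α=1/2: [849/7, 386/7, 1251/14]
after L3 α=1/4: [2075/14, 2327/28, 5055/56]
after L4 α=1/7: [6666/49, 8605/98, 15473/196]
→ [136, 88, 79]

at x=1,y=1 over L1,L2,L3,L4,L5:
after L1 α=5/7: [1170/7, 140, 55/7]
after L2 α=2/3: [2290/21, 176/3, 387/7]
after L3 α=1: [255, 46, 0]
after L4 α=3/7: [1584/7, 466/7, 675/7]
after L5 α=2/3: [528/7, 1210/7, 1543/21]
= [75, 173, 73]

(0,0) stack=L1,L2,L3,L4,L6,L7; from [0,0,0]:
+L1 (α=1/7) → [200/7, 37/7, 152/7]
+L2 (α=1/2) → [849/7, 386/7, 1251/14]
+L3 (α=1/4) → [2075/14, 2327/28, 5055/56]
+L4 (α=1/7) → [6666/49, 8605/98, 15473/196]
+L6 (α=0) → [6666/49, 8605/98, 15473/196]
+L7 (α=2/3) → [9376/49, 23305/294, 82897/588]
rounded: [191, 79, 141]

at x=1,y=0 over L1,L2,L3,L4,L6,L7:
+L1 (α=1/2) → [59/2, 33, 112]
+L2 (α=1/2) → [359/4, 117, 113]
+L3 (α=1/2) → [767/8, 158, 335/2]
+L4 (α=3/5) → [1763/20, 418/5, 914/5]
+L6 (α=1) → [186, 197, 216]
+L7 (α=3/4) → [213/2, 449/4, 429/2]
= [106, 112, 214]

at x=1,y=1 over L1,L2,L3,L4,L6:
+L1 (α=5/7) → [1170/7, 140, 55/7]
+L2 (α=2/3) → [2290/21, 176/3, 387/7]
+L3 (α=1) → [255, 46, 0]
+L4 (α=3/7) → [1584/7, 466/7, 675/7]
+L6 (α=3/4) → [2865/28, 1535/14, 1167/14]
→ [102, 110, 83]

at x=1,y=0 over L1,L2,L3,L4,L6,L8:
+L1 (α=1/2) → [59/2, 33, 112]
+L2 (α=1/2) → [359/4, 117, 113]
+L3 (α=1/2) → [767/8, 158, 335/2]
+L4 (α=3/5) → [1763/20, 418/5, 914/5]
+L6 (α=1) → [186, 197, 216]
+L8 (α=1/2) → [383/2, 115, 359/2]
rounded: [192, 115, 180]
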